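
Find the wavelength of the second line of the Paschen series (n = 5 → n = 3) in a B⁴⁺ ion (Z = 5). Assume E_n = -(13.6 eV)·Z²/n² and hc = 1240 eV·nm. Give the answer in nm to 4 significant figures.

The Paschen series terminates on n_f = 3; the second line has n_i = 3+2 = 5.
ΔE = 340.0 × (1/3² − 1/5²) = 24.18 eV.
λ = 1240 / 24.18 = 51.29 nm.

51.29 nm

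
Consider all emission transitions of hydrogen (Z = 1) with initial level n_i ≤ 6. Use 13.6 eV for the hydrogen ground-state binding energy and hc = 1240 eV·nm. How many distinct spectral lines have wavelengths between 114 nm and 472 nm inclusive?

Enumerate all n_i → n_f pairs with 1 ≤ n_f < n_i ≤ 6 and compute λ = 1240 / [13.6·1·(1/n_f² − 1/n_i²)].
Lines falling in [114, 472] nm: 2→1 (121.6 nm), 6→2 (410.3 nm), 5→2 (434.2 nm).

3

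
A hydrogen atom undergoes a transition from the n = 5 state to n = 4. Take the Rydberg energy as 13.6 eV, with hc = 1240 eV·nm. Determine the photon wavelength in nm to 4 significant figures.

ΔE = 13.60 × (1/4² − 1/5²) = 13.60 × 0.02250 = 0.3060 eV.
λ = hc/ΔE = 1240 / 0.3060 = 4052 nm.

4052 nm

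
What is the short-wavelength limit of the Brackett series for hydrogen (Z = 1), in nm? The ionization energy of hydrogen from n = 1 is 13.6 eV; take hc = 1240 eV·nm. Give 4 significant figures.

1459 nm

The Brackett series has lower level n_f = 4; the series limit corresponds to n_i → ∞.
ΔE_max = 13.6 × 1 / 4² = 0.8500 eV.
λ_min = 1240 / 0.8500 = 1459 nm.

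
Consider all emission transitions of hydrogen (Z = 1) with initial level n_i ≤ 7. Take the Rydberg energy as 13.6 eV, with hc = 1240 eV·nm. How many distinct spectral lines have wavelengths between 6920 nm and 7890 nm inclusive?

Enumerate all n_i → n_f pairs with 1 ≤ n_f < n_i ≤ 7 and compute λ = 1240 / [13.6·1·(1/n_f² − 1/n_i²)].
Lines falling in [6920, 7890] nm: 6→5 (7460 nm).

1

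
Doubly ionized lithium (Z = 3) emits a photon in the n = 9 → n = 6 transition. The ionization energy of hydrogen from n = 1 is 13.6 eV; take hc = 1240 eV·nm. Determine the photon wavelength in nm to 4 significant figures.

For Z = 3 the level energies scale as Z², so the effective Rydberg energy is 13.6 × 9 = 122.4 eV.
ΔE = 122.4 × (1/6² − 1/9²) = 122.4 × 0.01543 = 1.889 eV.
λ = hc/ΔE = 1240 / 1.889 = 656.5 nm.

656.5 nm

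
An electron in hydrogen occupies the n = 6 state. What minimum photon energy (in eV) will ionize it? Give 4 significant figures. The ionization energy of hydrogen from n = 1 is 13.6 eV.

E_6 = −13.60/36 = −0.3778 eV, so ionization (to E = 0) requires 0.3778 eV.

0.3778 eV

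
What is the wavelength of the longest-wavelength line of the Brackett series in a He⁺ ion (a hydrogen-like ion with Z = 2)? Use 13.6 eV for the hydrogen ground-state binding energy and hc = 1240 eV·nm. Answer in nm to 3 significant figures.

1010 nm

The Brackett series terminates on n_f = 4; the first line has n_i = 4+1 = 5.
ΔE = 54.40 × (1/4² − 1/5²) = 1.224 eV.
λ = 1240 / 1.224 = 1010 nm.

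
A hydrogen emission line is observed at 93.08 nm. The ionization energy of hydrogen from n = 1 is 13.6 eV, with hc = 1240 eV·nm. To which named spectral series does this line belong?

Lyman

ΔE = 1240/93.08 = 13.32 eV.
This matches 13.6 × (1/1² − 1/7²), so n_f = 1: the Lyman series.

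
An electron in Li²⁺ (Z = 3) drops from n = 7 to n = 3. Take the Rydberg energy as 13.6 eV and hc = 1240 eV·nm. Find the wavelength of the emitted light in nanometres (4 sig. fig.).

For Z = 3 the level energies scale as Z², so the effective Rydberg energy is 13.6 × 9 = 122.4 eV.
ΔE = 122.4 × (1/3² − 1/7²) = 122.4 × 0.09070 = 11.10 eV.
λ = hc/ΔE = 1240 / 11.10 = 111.7 nm.

111.7 nm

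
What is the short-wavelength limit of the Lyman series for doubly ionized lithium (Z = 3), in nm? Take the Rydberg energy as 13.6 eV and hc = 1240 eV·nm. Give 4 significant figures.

The Lyman series has lower level n_f = 1; the series limit corresponds to n_i → ∞.
ΔE_max = 13.6 × 9 / 1² = 122.4 eV.
λ_min = 1240 / 122.4 = 10.13 nm.

10.13 nm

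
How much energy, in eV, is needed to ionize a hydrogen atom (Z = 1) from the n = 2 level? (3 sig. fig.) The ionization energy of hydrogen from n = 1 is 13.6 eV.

3.40 eV

E_2 = −13.60/4 = −3.40 eV, so ionization (to E = 0) requires 3.40 eV.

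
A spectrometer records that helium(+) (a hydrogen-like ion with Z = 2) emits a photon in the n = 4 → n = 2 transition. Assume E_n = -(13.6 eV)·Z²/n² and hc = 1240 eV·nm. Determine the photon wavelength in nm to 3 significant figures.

122 nm

For Z = 2 the level energies scale as Z², so the effective Rydberg energy is 13.6 × 4 = 54.40 eV.
ΔE = 54.40 × (1/2² − 1/4²) = 54.40 × 0.1875 = 10.20 eV.
λ = hc/ΔE = 1240 / 10.20 = 122 nm.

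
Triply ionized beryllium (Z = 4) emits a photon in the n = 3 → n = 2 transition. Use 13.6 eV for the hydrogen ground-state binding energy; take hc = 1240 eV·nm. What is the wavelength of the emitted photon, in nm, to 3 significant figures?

41.0 nm

For Z = 4 the level energies scale as Z², so the effective Rydberg energy is 13.6 × 16 = 217.6 eV.
ΔE = 217.6 × (1/2² − 1/3²) = 217.6 × 0.1389 = 30.22 eV.
λ = hc/ΔE = 1240 / 30.22 = 41.0 nm.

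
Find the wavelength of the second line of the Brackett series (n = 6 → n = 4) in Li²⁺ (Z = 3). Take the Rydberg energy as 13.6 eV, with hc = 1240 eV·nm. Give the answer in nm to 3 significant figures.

The Brackett series terminates on n_f = 4; the second line has n_i = 4+2 = 6.
ΔE = 122.4 × (1/4² − 1/6²) = 4.250 eV.
λ = 1240 / 4.250 = 292 nm.

292 nm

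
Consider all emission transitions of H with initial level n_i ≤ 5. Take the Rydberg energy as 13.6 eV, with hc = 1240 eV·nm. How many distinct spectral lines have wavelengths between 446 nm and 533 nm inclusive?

1

Enumerate all n_i → n_f pairs with 1 ≤ n_f < n_i ≤ 5 and compute λ = 1240 / [13.6·1·(1/n_f² − 1/n_i²)].
Lines falling in [446, 533] nm: 4→2 (486.3 nm).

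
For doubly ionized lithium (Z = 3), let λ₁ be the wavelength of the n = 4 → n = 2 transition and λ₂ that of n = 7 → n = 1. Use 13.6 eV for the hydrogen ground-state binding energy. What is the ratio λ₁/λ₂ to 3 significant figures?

5.22

λ ∝ 1/ΔE ∝ 1/(1/n_f² − 1/n_i²), and the Z² and hc factors cancel in the ratio.
λ₁/λ₂ = (1/1² − 1/7²)/(1/2² − 1/4²) = 0.9796/0.1875 = 5.22.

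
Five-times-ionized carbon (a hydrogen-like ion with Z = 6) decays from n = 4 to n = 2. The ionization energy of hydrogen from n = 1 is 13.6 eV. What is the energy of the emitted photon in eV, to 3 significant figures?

The Bohr energies scale as Z², so for Z = 6: E_n = −489.6/n² eV.
E_4 = −489.6/16 = −30.60 eV and E_2 = −489.6/4 = −122.4 eV.
The photon energy is |E_4 − E_2| = 91.8 eV.

91.8 eV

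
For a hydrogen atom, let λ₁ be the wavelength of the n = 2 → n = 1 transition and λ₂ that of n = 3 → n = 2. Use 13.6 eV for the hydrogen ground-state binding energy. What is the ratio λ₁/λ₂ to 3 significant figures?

0.185

λ ∝ 1/ΔE ∝ 1/(1/n_f² − 1/n_i²), and the Z² and hc factors cancel in the ratio.
λ₁/λ₂ = (1/2² − 1/3²)/(1/1² − 1/2²) = 0.1389/0.7500 = 0.185.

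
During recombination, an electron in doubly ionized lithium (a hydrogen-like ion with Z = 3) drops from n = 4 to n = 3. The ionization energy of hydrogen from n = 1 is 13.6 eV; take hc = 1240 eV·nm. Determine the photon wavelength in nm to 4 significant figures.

208.4 nm

For Z = 3 the level energies scale as Z², so the effective Rydberg energy is 13.6 × 9 = 122.4 eV.
ΔE = 122.4 × (1/3² − 1/4²) = 122.4 × 0.04861 = 5.950 eV.
λ = hc/ΔE = 1240 / 5.950 = 208.4 nm.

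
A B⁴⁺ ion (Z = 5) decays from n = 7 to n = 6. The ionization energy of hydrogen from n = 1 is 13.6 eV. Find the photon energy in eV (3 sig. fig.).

The Bohr energies scale as Z², so for Z = 5: E_n = −340.0/n² eV.
E_7 = −340.0/49 = −6.939 eV and E_6 = −340.0/36 = −9.444 eV.
The photon energy is |E_7 − E_6| = 2.51 eV.

2.51 eV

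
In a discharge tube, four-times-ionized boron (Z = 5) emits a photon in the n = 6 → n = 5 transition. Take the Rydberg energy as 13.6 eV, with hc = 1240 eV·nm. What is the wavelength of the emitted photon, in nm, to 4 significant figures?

For Z = 5 the level energies scale as Z², so the effective Rydberg energy is 13.6 × 25 = 340.0 eV.
ΔE = 340.0 × (1/5² − 1/6²) = 340.0 × 0.01222 = 4.156 eV.
λ = hc/ΔE = 1240 / 4.156 = 298.4 nm.

298.4 nm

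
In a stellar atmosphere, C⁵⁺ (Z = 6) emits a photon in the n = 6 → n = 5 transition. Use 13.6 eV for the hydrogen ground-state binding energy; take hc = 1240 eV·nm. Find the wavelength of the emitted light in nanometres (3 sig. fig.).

For Z = 6 the level energies scale as Z², so the effective Rydberg energy is 13.6 × 36 = 489.6 eV.
ΔE = 489.6 × (1/5² − 1/6²) = 489.6 × 0.01222 = 5.984 eV.
λ = hc/ΔE = 1240 / 5.984 = 207 nm.

207 nm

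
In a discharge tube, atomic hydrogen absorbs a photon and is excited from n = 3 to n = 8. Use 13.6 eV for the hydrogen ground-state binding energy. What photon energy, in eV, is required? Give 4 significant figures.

1.299 eV

E_8 = −13.60/64 = −0.2125 eV and E_3 = −13.60/9 = −1.511 eV.
The photon energy is |E_8 − E_3| = 1.299 eV.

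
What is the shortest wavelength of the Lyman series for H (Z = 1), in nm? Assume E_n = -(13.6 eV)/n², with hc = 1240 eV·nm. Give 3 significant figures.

The Lyman series has lower level n_f = 1; the series limit corresponds to n_i → ∞.
ΔE_max = 13.6 × 1 / 1² = 13.60 eV.
λ_min = 1240 / 13.60 = 91.2 nm.

91.2 nm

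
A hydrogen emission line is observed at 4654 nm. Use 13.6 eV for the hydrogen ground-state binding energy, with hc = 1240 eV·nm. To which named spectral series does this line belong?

ΔE = 1240/4654 = 0.2664 eV.
This matches 13.6 × (1/5² − 1/7²), so n_f = 5: the Pfund series.

Pfund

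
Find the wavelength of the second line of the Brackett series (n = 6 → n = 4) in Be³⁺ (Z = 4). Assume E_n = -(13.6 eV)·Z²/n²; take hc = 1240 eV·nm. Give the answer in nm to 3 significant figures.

The Brackett series terminates on n_f = 4; the second line has n_i = 4+2 = 6.
ΔE = 217.6 × (1/4² − 1/6²) = 7.556 eV.
λ = 1240 / 7.556 = 164 nm.

164 nm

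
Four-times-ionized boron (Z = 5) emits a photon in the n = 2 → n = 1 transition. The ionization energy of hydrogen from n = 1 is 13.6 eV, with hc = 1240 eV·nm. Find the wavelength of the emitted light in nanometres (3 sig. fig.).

4.86 nm

For Z = 5 the level energies scale as Z², so the effective Rydberg energy is 13.6 × 25 = 340.0 eV.
ΔE = 340.0 × (1/1² − 1/2²) = 340.0 × 0.7500 = 255.0 eV.
λ = hc/ΔE = 1240 / 255.0 = 4.86 nm.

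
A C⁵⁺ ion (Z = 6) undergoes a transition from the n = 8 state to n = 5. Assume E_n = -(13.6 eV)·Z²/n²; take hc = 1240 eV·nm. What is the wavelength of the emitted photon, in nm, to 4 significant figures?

103.9 nm

For Z = 6 the level energies scale as Z², so the effective Rydberg energy is 13.6 × 36 = 489.6 eV.
ΔE = 489.6 × (1/5² − 1/8²) = 489.6 × 0.02438 = 11.93 eV.
λ = hc/ΔE = 1240 / 11.93 = 103.9 nm.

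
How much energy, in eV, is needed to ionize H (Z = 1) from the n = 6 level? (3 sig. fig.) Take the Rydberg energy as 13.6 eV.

0.378 eV

E_6 = −13.60/36 = −0.378 eV, so ionization (to E = 0) requires 0.378 eV.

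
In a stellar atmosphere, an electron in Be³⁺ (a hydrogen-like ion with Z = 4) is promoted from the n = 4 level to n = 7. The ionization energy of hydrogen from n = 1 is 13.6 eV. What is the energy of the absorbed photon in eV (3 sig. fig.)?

9.16 eV

The Bohr energies scale as Z², so for Z = 4: E_n = −217.6/n² eV.
E_7 = −217.6/49 = −4.441 eV and E_4 = −217.6/16 = −13.60 eV.
The photon energy is |E_7 − E_4| = 9.16 eV.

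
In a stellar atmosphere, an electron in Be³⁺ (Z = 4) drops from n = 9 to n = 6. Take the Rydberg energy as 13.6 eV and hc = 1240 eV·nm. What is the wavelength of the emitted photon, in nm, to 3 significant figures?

369 nm

For Z = 4 the level energies scale as Z², so the effective Rydberg energy is 13.6 × 16 = 217.6 eV.
ΔE = 217.6 × (1/6² − 1/9²) = 217.6 × 0.01543 = 3.358 eV.
λ = hc/ΔE = 1240 / 3.358 = 369 nm.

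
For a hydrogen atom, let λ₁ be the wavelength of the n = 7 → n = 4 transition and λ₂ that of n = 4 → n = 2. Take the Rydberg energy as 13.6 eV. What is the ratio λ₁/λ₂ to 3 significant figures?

4.45

λ ∝ 1/ΔE ∝ 1/(1/n_f² − 1/n_i²), and the Z² and hc factors cancel in the ratio.
λ₁/λ₂ = (1/2² − 1/4²)/(1/4² − 1/7²) = 0.1875/0.04209 = 4.45.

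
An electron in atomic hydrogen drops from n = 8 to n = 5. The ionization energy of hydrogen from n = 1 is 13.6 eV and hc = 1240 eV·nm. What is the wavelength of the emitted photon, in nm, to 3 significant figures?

ΔE = 13.60 × (1/5² − 1/8²) = 13.60 × 0.02438 = 0.3315 eV.
λ = hc/ΔE = 1240 / 0.3315 = 3740 nm.
This line belongs to the Pfund series.

3740 nm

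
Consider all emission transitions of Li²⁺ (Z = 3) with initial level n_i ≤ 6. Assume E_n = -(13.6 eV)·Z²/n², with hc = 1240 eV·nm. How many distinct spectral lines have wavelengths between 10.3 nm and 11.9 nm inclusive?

4

Enumerate all n_i → n_f pairs with 1 ≤ n_f < n_i ≤ 6 and compute λ = 1240 / [13.6·9·(1/n_f² − 1/n_i²)].
Lines falling in [10.3, 11.9] nm: 6→1 (10.42 nm), 5→1 (10.55 nm), 4→1 (10.81 nm), 3→1 (11.40 nm).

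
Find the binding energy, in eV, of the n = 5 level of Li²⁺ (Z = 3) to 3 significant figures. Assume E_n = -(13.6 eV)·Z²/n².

4.90 eV

E_n = −13.6 Z²/n² = −122.4/n² eV for Z = 3.
E_5 = −122.4/25 = −4.90 eV, so ionization (to E = 0) requires 4.90 eV.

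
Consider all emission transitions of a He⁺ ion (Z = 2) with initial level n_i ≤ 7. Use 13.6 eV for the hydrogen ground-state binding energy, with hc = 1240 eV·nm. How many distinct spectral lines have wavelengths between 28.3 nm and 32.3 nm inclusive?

Enumerate all n_i → n_f pairs with 1 ≤ n_f < n_i ≤ 7 and compute λ = 1240 / [13.6·4·(1/n_f² − 1/n_i²)].
Lines falling in [28.3, 32.3] nm: 2→1 (30.39 nm).

1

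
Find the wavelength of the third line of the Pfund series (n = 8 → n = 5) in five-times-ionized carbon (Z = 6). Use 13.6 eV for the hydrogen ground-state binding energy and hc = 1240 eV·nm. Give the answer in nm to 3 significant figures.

104 nm

The Pfund series terminates on n_f = 5; the third line has n_i = 5+3 = 8.
ΔE = 489.6 × (1/5² − 1/8²) = 11.93 eV.
λ = 1240 / 11.93 = 104 nm.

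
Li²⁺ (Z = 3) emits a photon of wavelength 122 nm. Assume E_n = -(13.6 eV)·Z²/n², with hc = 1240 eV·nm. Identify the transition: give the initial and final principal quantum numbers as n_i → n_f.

The photon energy is ΔE = hc/λ = 1240 / 122 = 10.16 eV.
With Z = 3, ΔE = 122.4 × (1/n_f² − 1/n_i²), so 1/n_f² − 1/n_i² = 0.08304.
Trying n_f = 3 gives 1/n_i² = 0.02807, i.e. n_i ≈ 6; this pair matches.

n_i = 6, n_f = 3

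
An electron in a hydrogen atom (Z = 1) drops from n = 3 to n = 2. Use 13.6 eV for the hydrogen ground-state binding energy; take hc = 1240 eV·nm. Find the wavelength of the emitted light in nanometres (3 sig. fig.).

656 nm

ΔE = 13.60 × (1/2² − 1/3²) = 13.60 × 0.1389 = 1.889 eV.
λ = hc/ΔE = 1240 / 1.889 = 656 nm.
This line belongs to the Balmer series.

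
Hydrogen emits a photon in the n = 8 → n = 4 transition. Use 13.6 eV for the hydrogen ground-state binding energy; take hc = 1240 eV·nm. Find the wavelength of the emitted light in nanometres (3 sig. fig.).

ΔE = 13.60 × (1/4² − 1/8²) = 13.60 × 0.04688 = 0.6375 eV.
λ = hc/ΔE = 1240 / 0.6375 = 1950 nm.

1950 nm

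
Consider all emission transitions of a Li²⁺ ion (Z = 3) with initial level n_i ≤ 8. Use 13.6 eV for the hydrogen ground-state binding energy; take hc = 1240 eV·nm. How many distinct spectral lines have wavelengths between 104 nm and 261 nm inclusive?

Enumerate all n_i → n_f pairs with 1 ≤ n_f < n_i ≤ 8 and compute λ = 1240 / [13.6·9·(1/n_f² − 1/n_i²)].
Lines falling in [104, 261] nm: 8→3 (106.1 nm), 7→3 (111.7 nm), 6→3 (121.6 nm), 5→3 (142.5 nm), 4→3 (208.4 nm), 8→4 (216.1 nm), 7→4 (240.7 nm).

7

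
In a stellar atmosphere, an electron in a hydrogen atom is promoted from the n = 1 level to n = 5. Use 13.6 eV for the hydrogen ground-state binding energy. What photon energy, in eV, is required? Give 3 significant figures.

E_5 = −13.60/25 = −0.5440 eV and E_1 = −13.60/1 = −13.60 eV.
The photon energy is |E_5 − E_1| = 13.1 eV.

13.1 eV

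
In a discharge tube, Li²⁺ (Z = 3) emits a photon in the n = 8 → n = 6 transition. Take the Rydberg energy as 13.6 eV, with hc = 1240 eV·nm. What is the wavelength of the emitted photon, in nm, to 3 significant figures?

834 nm

For Z = 3 the level energies scale as Z², so the effective Rydberg energy is 13.6 × 9 = 122.4 eV.
ΔE = 122.4 × (1/6² − 1/8²) = 122.4 × 0.01215 = 1.488 eV.
λ = hc/ΔE = 1240 / 1.488 = 834 nm.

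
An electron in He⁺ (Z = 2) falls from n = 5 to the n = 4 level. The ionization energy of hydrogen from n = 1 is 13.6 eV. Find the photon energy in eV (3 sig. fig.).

The Bohr energies scale as Z², so for Z = 2: E_n = −54.40/n² eV.
E_5 = −54.40/25 = −2.176 eV and E_4 = −54.40/16 = −3.400 eV.
The photon energy is |E_5 − E_4| = 1.22 eV.

1.22 eV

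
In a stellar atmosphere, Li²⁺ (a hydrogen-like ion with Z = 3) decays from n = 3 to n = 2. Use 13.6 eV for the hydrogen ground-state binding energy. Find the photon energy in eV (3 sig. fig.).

The Bohr energies scale as Z², so for Z = 3: E_n = −122.4/n² eV.
E_3 = −122.4/9 = −13.60 eV and E_2 = −122.4/4 = −30.60 eV.
The photon energy is |E_3 − E_2| = 17.0 eV.

17.0 eV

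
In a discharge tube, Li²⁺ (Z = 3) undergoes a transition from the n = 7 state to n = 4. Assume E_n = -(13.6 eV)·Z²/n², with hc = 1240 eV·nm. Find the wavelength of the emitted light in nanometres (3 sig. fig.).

241 nm

For Z = 3 the level energies scale as Z², so the effective Rydberg energy is 13.6 × 9 = 122.4 eV.
ΔE = 122.4 × (1/4² − 1/7²) = 122.4 × 0.04209 = 5.152 eV.
λ = hc/ΔE = 1240 / 5.152 = 241 nm.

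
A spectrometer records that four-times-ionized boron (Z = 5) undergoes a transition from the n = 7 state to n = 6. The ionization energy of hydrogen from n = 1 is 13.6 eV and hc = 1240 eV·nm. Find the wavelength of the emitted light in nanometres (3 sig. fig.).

For Z = 5 the level energies scale as Z², so the effective Rydberg energy is 13.6 × 25 = 340.0 eV.
ΔE = 340.0 × (1/6² − 1/7²) = 340.0 × 0.007370 = 2.506 eV.
λ = hc/ΔE = 1240 / 2.506 = 495 nm.

495 nm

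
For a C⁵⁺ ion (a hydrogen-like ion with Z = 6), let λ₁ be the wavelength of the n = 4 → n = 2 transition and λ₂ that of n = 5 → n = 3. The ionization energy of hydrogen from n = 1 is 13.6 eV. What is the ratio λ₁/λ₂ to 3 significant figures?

0.379

λ ∝ 1/ΔE ∝ 1/(1/n_f² − 1/n_i²), and the Z² and hc factors cancel in the ratio.
λ₁/λ₂ = (1/3² − 1/5²)/(1/2² − 1/4²) = 0.07111/0.1875 = 0.379.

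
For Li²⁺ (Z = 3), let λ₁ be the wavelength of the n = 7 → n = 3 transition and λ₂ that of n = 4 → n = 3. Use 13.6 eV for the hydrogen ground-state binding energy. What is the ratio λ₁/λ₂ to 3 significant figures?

0.536

λ ∝ 1/ΔE ∝ 1/(1/n_f² − 1/n_i²), and the Z² and hc factors cancel in the ratio.
λ₁/λ₂ = (1/3² − 1/4²)/(1/3² − 1/7²) = 0.04861/0.09070 = 0.536.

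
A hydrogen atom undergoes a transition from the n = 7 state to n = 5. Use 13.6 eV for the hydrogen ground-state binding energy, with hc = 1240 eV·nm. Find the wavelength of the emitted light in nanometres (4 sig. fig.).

4654 nm

ΔE = 13.60 × (1/5² − 1/7²) = 13.60 × 0.01959 = 0.2664 eV.
λ = hc/ΔE = 1240 / 0.2664 = 4654 nm.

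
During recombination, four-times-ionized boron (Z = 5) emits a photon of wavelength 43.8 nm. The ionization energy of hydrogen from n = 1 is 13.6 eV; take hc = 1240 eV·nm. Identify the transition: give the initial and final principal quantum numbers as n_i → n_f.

The photon energy is ΔE = hc/λ = 1240 / 43.8 = 28.31 eV.
With Z = 5, ΔE = 340.0 × (1/n_f² − 1/n_i²), so 1/n_f² − 1/n_i² = 0.08327.
Trying n_f = 3 gives 1/n_i² = 0.02784, i.e. n_i ≈ 6; this pair matches.

n_i = 6, n_f = 3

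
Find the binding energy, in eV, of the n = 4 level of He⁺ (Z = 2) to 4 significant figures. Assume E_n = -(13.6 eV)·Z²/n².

3.400 eV

E_n = −13.6 Z²/n² = −54.40/n² eV for Z = 2.
E_4 = −54.40/16 = −3.400 eV, so ionization (to E = 0) requires 3.400 eV.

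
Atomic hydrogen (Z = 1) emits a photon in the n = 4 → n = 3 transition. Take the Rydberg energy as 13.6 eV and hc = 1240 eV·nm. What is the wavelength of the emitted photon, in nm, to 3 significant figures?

1880 nm

ΔE = 13.60 × (1/3² − 1/4²) = 13.60 × 0.04861 = 0.6611 eV.
λ = hc/ΔE = 1240 / 0.6611 = 1880 nm.
This line belongs to the Paschen series.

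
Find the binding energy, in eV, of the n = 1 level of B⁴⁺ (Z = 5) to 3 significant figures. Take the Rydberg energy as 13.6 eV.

340 eV

E_n = −13.6 Z²/n² = −340.0/n² eV for Z = 5.
E_1 = −340.0/1 = −340 eV, so ionization (to E = 0) requires 340 eV.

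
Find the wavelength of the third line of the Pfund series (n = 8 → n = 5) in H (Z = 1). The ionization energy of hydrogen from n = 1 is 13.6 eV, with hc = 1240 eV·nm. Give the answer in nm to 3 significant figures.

3740 nm

The Pfund series terminates on n_f = 5; the third line has n_i = 5+3 = 8.
ΔE = 13.60 × (1/5² − 1/8²) = 0.3315 eV.
λ = 1240 / 0.3315 = 3740 nm.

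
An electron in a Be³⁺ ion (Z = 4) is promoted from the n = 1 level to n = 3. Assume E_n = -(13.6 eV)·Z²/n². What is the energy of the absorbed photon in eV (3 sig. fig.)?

193 eV

The Bohr energies scale as Z², so for Z = 4: E_n = −217.6/n² eV.
E_3 = −217.6/9 = −24.18 eV and E_1 = −217.6/1 = −217.6 eV.
The photon energy is |E_3 − E_1| = 193 eV.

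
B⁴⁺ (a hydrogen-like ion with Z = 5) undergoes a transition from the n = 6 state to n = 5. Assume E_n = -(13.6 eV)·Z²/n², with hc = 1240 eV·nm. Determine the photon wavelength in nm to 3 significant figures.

For Z = 5 the level energies scale as Z², so the effective Rydberg energy is 13.6 × 25 = 340.0 eV.
ΔE = 340.0 × (1/5² − 1/6²) = 340.0 × 0.01222 = 4.156 eV.
λ = hc/ΔE = 1240 / 4.156 = 298 nm.

298 nm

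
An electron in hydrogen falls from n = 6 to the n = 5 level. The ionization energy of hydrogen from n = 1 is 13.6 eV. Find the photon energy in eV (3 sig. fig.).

E_6 = −13.60/36 = −0.3778 eV and E_5 = −13.60/25 = −0.5440 eV.
The photon energy is |E_6 − E_5| = 0.166 eV.

0.166 eV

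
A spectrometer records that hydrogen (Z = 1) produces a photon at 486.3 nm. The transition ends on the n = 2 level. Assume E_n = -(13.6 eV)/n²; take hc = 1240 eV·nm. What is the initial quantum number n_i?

The photon energy is ΔE = hc/λ = 1240 / 486.3 = 2.550 eV.
With Z = 1, ΔE = 13.60 × (1/n_f² − 1/n_i²), so 1/n_f² − 1/n_i² = 0.1875.
With n_f = 2: 1/n_i² = 1/4 − 0.1875 = 0.06251, so n_i ≈ 4.00.

n_i = 4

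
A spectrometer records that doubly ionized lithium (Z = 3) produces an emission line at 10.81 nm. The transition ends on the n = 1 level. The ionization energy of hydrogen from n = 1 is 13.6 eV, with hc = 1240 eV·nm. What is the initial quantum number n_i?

n_i = 4

The photon energy is ΔE = hc/λ = 1240 / 10.81 = 114.7 eV.
With Z = 3, ΔE = 122.4 × (1/n_f² − 1/n_i²), so 1/n_f² − 1/n_i² = 0.9372.
With n_f = 1: 1/n_i² = 1/1 − 0.9372 = 0.06284, so n_i ≈ 3.99.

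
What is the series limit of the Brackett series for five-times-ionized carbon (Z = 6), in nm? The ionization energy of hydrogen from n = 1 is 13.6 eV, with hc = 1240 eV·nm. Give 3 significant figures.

40.5 nm

The Brackett series has lower level n_f = 4; the series limit corresponds to n_i → ∞.
ΔE_max = 13.6 × 36 / 4² = 30.60 eV.
λ_min = 1240 / 30.60 = 40.5 nm.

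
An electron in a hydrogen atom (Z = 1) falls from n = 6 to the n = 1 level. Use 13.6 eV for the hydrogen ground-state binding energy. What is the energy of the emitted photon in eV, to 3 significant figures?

E_6 = −13.60/36 = −0.3778 eV and E_1 = −13.60/1 = −13.60 eV.
The photon energy is |E_6 − E_1| = 13.2 eV.

13.2 eV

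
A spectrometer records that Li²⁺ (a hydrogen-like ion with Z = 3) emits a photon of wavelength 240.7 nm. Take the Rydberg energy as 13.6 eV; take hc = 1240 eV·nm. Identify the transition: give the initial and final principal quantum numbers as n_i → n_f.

n_i = 7, n_f = 4

The photon energy is ΔE = hc/λ = 1240 / 240.7 = 5.152 eV.
With Z = 3, ΔE = 122.4 × (1/n_f² − 1/n_i²), so 1/n_f² − 1/n_i² = 0.04209.
Trying n_f = 4 gives 1/n_i² = 0.02041, i.e. n_i ≈ 7; this pair matches.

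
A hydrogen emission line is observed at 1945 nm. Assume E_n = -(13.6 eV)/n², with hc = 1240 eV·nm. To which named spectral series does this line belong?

ΔE = 1240/1945 = 0.6375 eV.
This matches 13.6 × (1/4² − 1/8²), so n_f = 4: the Brackett series.

Brackett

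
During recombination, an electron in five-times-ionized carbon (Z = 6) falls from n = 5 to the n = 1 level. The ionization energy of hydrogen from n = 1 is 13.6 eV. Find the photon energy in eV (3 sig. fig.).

The Bohr energies scale as Z², so for Z = 6: E_n = −489.6/n² eV.
E_5 = −489.6/25 = −19.58 eV and E_1 = −489.6/1 = −489.6 eV.
The photon energy is |E_5 − E_1| = 470 eV.

470 eV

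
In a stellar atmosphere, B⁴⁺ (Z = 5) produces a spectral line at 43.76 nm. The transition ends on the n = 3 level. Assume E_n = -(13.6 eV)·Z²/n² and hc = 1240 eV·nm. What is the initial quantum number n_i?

The photon energy is ΔE = hc/λ = 1240 / 43.76 = 28.34 eV.
With Z = 5, ΔE = 340.0 × (1/n_f² − 1/n_i²), so 1/n_f² − 1/n_i² = 0.08334.
With n_f = 3: 1/n_i² = 1/9 − 0.08334 = 0.02777, so n_i ≈ 6.00.

n_i = 6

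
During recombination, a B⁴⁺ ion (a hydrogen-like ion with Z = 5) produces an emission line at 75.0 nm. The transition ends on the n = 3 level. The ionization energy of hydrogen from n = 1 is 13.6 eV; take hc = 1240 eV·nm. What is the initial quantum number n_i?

n_i = 4

The photon energy is ΔE = hc/λ = 1240 / 75.0 = 16.53 eV.
With Z = 5, ΔE = 340.0 × (1/n_f² − 1/n_i²), so 1/n_f² − 1/n_i² = 0.04863.
With n_f = 3: 1/n_i² = 1/9 − 0.04863 = 0.06248, so n_i ≈ 4.00.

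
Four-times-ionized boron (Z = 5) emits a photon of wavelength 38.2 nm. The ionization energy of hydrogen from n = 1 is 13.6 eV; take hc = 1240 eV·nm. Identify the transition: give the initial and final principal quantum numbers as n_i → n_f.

The photon energy is ΔE = hc/λ = 1240 / 38.2 = 32.46 eV.
With Z = 5, ΔE = 340.0 × (1/n_f² − 1/n_i²), so 1/n_f² − 1/n_i² = 0.09547.
Trying n_f = 3 gives 1/n_i² = 0.01564, i.e. n_i ≈ 8; this pair matches.

n_i = 8, n_f = 3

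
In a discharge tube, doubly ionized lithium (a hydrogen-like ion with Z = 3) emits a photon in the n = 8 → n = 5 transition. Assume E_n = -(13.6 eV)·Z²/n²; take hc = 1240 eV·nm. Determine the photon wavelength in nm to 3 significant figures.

416 nm

For Z = 3 the level energies scale as Z², so the effective Rydberg energy is 13.6 × 9 = 122.4 eV.
ΔE = 122.4 × (1/5² − 1/8²) = 122.4 × 0.02438 = 2.984 eV.
λ = hc/ΔE = 1240 / 2.984 = 416 nm.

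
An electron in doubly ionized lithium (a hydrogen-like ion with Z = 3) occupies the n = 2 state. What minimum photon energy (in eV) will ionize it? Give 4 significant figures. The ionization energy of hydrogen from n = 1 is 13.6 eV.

30.60 eV

E_n = −13.6 Z²/n² = −122.4/n² eV for Z = 3.
E_2 = −122.4/4 = −30.60 eV, so ionization (to E = 0) requires 30.60 eV.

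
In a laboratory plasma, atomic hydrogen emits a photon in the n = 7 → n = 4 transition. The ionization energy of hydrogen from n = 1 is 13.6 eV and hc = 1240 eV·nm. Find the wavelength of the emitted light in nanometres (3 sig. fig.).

ΔE = 13.60 × (1/4² − 1/7²) = 13.60 × 0.04209 = 0.5724 eV.
λ = hc/ΔE = 1240 / 0.5724 = 2170 nm.

2170 nm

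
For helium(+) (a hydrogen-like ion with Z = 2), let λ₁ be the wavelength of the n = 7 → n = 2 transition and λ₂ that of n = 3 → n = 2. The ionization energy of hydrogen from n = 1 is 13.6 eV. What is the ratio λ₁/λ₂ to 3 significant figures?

λ ∝ 1/ΔE ∝ 1/(1/n_f² − 1/n_i²), and the Z² and hc factors cancel in the ratio.
λ₁/λ₂ = (1/2² − 1/3²)/(1/2² − 1/7²) = 0.1389/0.2296 = 0.605.

0.605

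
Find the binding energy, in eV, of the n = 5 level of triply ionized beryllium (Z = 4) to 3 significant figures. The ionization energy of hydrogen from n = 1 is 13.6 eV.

8.70 eV

E_n = −13.6 Z²/n² = −217.6/n² eV for Z = 4.
E_5 = −217.6/25 = −8.70 eV, so ionization (to E = 0) requires 8.70 eV.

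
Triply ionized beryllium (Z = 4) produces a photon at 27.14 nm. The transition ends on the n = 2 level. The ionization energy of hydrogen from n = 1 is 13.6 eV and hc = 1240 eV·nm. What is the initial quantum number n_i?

The photon energy is ΔE = hc/λ = 1240 / 27.14 = 45.69 eV.
With Z = 4, ΔE = 217.6 × (1/n_f² − 1/n_i²), so 1/n_f² − 1/n_i² = 0.2100.
With n_f = 2: 1/n_i² = 1/4 − 0.2100 = 0.04003, so n_i ≈ 5.00.

n_i = 5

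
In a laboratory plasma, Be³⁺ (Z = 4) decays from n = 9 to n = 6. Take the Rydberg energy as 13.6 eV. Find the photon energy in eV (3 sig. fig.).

The Bohr energies scale as Z², so for Z = 4: E_n = −217.6/n² eV.
E_9 = −217.6/81 = −2.686 eV and E_6 = −217.6/36 = −6.044 eV.
The photon energy is |E_9 − E_6| = 3.36 eV.

3.36 eV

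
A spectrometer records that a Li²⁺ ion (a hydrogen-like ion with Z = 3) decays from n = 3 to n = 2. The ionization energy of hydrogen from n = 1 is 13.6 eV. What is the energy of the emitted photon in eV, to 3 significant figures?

The Bohr energies scale as Z², so for Z = 3: E_n = −122.4/n² eV.
E_3 = −122.4/9 = −13.60 eV and E_2 = −122.4/4 = −30.60 eV.
The photon energy is |E_3 − E_2| = 17.0 eV.

17.0 eV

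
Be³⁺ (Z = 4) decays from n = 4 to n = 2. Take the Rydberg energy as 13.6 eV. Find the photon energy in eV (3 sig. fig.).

The Bohr energies scale as Z², so for Z = 4: E_n = −217.6/n² eV.
E_4 = −217.6/16 = −13.60 eV and E_2 = −217.6/4 = −54.40 eV.
The photon energy is |E_4 − E_2| = 40.8 eV.

40.8 eV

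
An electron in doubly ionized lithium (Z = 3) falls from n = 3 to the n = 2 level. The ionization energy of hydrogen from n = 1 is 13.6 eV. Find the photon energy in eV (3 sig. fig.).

The Bohr energies scale as Z², so for Z = 3: E_n = −122.4/n² eV.
E_3 = −122.4/9 = −13.60 eV and E_2 = −122.4/4 = −30.60 eV.
The photon energy is |E_3 − E_2| = 17.0 eV.

17.0 eV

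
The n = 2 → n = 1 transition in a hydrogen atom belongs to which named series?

Lyman

The series is set by the lower level: n_f = 1 is the Lyman series.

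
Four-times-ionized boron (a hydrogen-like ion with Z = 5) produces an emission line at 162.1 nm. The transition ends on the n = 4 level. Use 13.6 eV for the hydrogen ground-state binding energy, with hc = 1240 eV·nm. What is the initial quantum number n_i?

The photon energy is ΔE = hc/λ = 1240 / 162.1 = 7.650 eV.
With Z = 5, ΔE = 340.0 × (1/n_f² − 1/n_i²), so 1/n_f² − 1/n_i² = 0.02250.
With n_f = 4: 1/n_i² = 1/16 − 0.02250 = 0.04000, so n_i ≈ 5.00.

n_i = 5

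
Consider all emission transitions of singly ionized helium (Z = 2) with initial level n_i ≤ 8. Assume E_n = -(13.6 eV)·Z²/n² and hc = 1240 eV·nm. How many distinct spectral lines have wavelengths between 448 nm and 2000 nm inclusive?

9

Enumerate all n_i → n_f pairs with 1 ≤ n_f < n_i ≤ 8 and compute λ = 1240 / [13.6·4·(1/n_f² − 1/n_i²)].
Lines falling in [448, 2000] nm: 4→3 (468.9 nm), 8→4 (486.3 nm), 7→4 (541.5 nm), 6→4 (656.5 nm), 8→5 (935.1 nm), 5→4 (1013 nm), 7→5 (1163 nm), 6→5 (1865 nm), 8→6 (1876 nm).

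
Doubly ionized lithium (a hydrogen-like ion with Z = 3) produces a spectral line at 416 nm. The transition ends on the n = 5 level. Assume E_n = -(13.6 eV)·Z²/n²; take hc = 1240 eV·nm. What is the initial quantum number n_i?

The photon energy is ΔE = hc/λ = 1240 / 416 = 2.981 eV.
With Z = 3, ΔE = 122.4 × (1/n_f² − 1/n_i²), so 1/n_f² − 1/n_i² = 0.02435.
With n_f = 5: 1/n_i² = 1/25 − 0.02435 = 0.01565, so n_i ≈ 7.99.

n_i = 8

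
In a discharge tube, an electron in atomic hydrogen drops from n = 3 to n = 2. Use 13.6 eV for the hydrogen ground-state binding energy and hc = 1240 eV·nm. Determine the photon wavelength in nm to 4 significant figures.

656.5 nm

ΔE = 13.60 × (1/2² − 1/3²) = 13.60 × 0.1389 = 1.889 eV.
λ = hc/ΔE = 1240 / 1.889 = 656.5 nm.
This line belongs to the Balmer series.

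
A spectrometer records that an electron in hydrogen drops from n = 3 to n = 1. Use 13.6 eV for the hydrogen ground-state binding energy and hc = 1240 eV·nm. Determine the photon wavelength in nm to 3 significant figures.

ΔE = 13.60 × (1/1² − 1/3²) = 13.60 × 0.8889 = 12.09 eV.
λ = hc/ΔE = 1240 / 12.09 = 103 nm.
This line belongs to the Lyman series.

103 nm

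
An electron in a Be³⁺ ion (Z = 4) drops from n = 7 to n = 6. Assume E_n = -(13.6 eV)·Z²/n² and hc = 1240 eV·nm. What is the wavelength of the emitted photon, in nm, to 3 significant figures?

For Z = 4 the level energies scale as Z², so the effective Rydberg energy is 13.6 × 16 = 217.6 eV.
ΔE = 217.6 × (1/6² − 1/7²) = 217.6 × 0.007370 = 1.604 eV.
λ = hc/ΔE = 1240 / 1.604 = 773 nm.

773 nm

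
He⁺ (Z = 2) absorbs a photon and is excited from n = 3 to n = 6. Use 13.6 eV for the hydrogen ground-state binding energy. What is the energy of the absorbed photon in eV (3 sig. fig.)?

The Bohr energies scale as Z², so for Z = 2: E_n = −54.40/n² eV.
E_6 = −54.40/36 = −1.511 eV and E_3 = −54.40/9 = −6.044 eV.
The photon energy is |E_6 − E_3| = 4.53 eV.

4.53 eV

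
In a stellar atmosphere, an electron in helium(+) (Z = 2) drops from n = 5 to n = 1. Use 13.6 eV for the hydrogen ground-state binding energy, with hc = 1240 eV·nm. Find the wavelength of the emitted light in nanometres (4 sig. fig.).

For Z = 2 the level energies scale as Z², so the effective Rydberg energy is 13.6 × 4 = 54.40 eV.
ΔE = 54.40 × (1/1² − 1/5²) = 54.40 × 0.9600 = 52.22 eV.
λ = hc/ΔE = 1240 / 52.22 = 23.74 nm.

23.74 nm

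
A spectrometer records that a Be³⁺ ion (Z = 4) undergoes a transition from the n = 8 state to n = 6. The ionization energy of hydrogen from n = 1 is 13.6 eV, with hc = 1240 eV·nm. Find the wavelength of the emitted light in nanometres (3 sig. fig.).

For Z = 4 the level energies scale as Z², so the effective Rydberg energy is 13.6 × 16 = 217.6 eV.
ΔE = 217.6 × (1/6² − 1/8²) = 217.6 × 0.01215 = 2.644 eV.
λ = hc/ΔE = 1240 / 2.644 = 469 nm.

469 nm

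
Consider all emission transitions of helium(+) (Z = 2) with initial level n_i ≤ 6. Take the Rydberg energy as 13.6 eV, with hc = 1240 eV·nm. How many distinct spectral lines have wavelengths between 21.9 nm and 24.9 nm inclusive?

3

Enumerate all n_i → n_f pairs with 1 ≤ n_f < n_i ≤ 6 and compute λ = 1240 / [13.6·4·(1/n_f² − 1/n_i²)].
Lines falling in [21.9, 24.9] nm: 6→1 (23.45 nm), 5→1 (23.74 nm), 4→1 (24.31 nm).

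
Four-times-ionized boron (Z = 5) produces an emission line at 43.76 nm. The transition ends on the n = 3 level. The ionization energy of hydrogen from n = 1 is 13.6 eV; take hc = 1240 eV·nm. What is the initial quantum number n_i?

The photon energy is ΔE = hc/λ = 1240 / 43.76 = 28.34 eV.
With Z = 5, ΔE = 340.0 × (1/n_f² − 1/n_i²), so 1/n_f² − 1/n_i² = 0.08334.
With n_f = 3: 1/n_i² = 1/9 − 0.08334 = 0.02777, so n_i ≈ 6.00.

n_i = 6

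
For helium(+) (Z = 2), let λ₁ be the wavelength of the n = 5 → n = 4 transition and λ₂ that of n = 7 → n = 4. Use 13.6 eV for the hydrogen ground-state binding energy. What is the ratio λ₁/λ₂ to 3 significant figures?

λ ∝ 1/ΔE ∝ 1/(1/n_f² − 1/n_i²), and the Z² and hc factors cancel in the ratio.
λ₁/λ₂ = (1/4² − 1/7²)/(1/4² − 1/5²) = 0.04209/0.02250 = 1.87.

1.87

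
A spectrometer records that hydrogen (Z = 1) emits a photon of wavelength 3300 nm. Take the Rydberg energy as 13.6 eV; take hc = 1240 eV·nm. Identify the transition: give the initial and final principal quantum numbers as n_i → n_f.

The photon energy is ΔE = hc/λ = 1240 / 3300 = 0.3758 eV.
With Z = 1, ΔE = 13.60 × (1/n_f² − 1/n_i²), so 1/n_f² − 1/n_i² = 0.02763.
Trying n_f = 5 gives 1/n_i² = 0.01237, i.e. n_i ≈ 9; this pair matches.

n_i = 9, n_f = 5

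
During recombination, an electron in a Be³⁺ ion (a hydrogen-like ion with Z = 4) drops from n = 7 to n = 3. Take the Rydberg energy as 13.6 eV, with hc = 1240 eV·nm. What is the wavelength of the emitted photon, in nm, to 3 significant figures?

62.8 nm

For Z = 4 the level energies scale as Z², so the effective Rydberg energy is 13.6 × 16 = 217.6 eV.
ΔE = 217.6 × (1/3² − 1/7²) = 217.6 × 0.09070 = 19.74 eV.
λ = hc/ΔE = 1240 / 19.74 = 62.8 nm.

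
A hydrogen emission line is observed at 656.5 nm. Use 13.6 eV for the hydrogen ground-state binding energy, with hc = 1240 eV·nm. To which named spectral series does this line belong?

ΔE = 1240/656.5 = 1.889 eV.
This matches 13.6 × (1/2² − 1/3²), so n_f = 2: the Balmer series.

Balmer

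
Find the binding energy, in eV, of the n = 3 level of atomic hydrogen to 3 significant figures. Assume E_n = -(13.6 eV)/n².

E_3 = −13.60/9 = −1.51 eV, so ionization (to E = 0) requires 1.51 eV.

1.51 eV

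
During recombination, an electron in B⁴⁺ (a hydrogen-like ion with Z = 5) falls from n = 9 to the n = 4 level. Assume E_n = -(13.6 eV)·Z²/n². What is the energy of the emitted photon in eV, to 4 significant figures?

The Bohr energies scale as Z², so for Z = 5: E_n = −340.0/n² eV.
E_9 = −340.0/81 = −4.198 eV and E_4 = −340.0/16 = −21.25 eV.
The photon energy is |E_9 − E_4| = 17.05 eV.

17.05 eV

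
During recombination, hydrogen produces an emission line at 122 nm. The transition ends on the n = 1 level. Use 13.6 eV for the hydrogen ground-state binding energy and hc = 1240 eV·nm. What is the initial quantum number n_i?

n_i = 2

The photon energy is ΔE = hc/λ = 1240 / 122 = 10.16 eV.
With Z = 1, ΔE = 13.60 × (1/n_f² − 1/n_i²), so 1/n_f² − 1/n_i² = 0.7473.
With n_f = 1: 1/n_i² = 1/1 − 0.7473 = 0.2527, so n_i ≈ 1.99.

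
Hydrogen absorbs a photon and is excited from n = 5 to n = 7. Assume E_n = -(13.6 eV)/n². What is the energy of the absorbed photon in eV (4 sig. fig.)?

E_7 = −13.60/49 = −0.2776 eV and E_5 = −13.60/25 = −0.5440 eV.
The photon energy is |E_7 − E_5| = 0.2664 eV.

0.2664 eV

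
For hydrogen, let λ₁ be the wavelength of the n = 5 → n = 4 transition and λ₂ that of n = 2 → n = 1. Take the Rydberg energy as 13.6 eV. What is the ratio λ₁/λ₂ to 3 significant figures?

33.3

λ ∝ 1/ΔE ∝ 1/(1/n_f² − 1/n_i²), and the Z² and hc factors cancel in the ratio.
λ₁/λ₂ = (1/1² − 1/2²)/(1/4² − 1/5²) = 0.7500/0.02250 = 33.3.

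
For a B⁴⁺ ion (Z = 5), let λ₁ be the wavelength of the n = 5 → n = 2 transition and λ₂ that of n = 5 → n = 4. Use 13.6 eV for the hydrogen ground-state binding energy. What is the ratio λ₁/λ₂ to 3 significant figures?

0.107

λ ∝ 1/ΔE ∝ 1/(1/n_f² − 1/n_i²), and the Z² and hc factors cancel in the ratio.
λ₁/λ₂ = (1/4² − 1/5²)/(1/2² − 1/5²) = 0.02250/0.2100 = 0.107.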